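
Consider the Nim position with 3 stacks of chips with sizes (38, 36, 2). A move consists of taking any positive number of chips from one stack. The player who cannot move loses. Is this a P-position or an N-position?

Nim-sum: 38 XOR 36 XOR 2 = 0.
The nim-sum is 0, so this is a P-position: the player to move is in a losing position under optimal play.

P-position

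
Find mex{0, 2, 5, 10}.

0 is in the set but 1 is not, so the mex is 1.

1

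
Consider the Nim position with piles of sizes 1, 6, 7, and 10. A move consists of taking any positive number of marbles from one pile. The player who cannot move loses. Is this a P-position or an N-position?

Write each in binary and XOR column by column:
  0001  (1)
  0110  (6)
  0111  (7)
  1010  (10)
  ----
  1010  (10)
The nim-sum is 10 ≠ 0, so this is an N-position: the player to move can win.

N-position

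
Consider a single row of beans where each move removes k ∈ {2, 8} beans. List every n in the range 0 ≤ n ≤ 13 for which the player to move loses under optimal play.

0, 1, 4, 5, 10, 11

Compute g(0), g(1), … for moves {2, 8}:
g(0) = mex{} = 0
g(1) = mex{} = 0
g(2) = mex{0} = 1
g(3) = mex{0} = 1
g(4) = mex{1} = 0
g(5) = mex{1} = 0
g(6) = mex{0} = 1
g(7) = mex{0} = 1
g(8) = mex{0,1} = 2
g(9) = mex{0,1} = 2
g(10) = mex{1,2} = 0
g(11) = mex{1,2} = 0
g(12) = mex{0} = 1
g(13) = mex{0} = 1
The P-positions (g = 0) in 0..13 are 0, 1, 4, 5, 10, 11.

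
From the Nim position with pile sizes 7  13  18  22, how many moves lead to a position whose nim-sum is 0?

Nim-sum: 7 XOR 13 XOR 18 XOR 22 = 14.
The overall nim-sum is X = 14. A pile of size p has a winning move iff p XOR X < p (reduce it to p XOR X).
  7: 7 XOR 14 = 9 ≥ 7 — no move.
  13: 13 XOR 14 = 3 < 13 — winning move (to 3).
  18: 18 XOR 14 = 28 ≥ 18 — no move.
  22: 22 XOR 14 = 24 ≥ 22 — no move.
That gives 1 winning move.

1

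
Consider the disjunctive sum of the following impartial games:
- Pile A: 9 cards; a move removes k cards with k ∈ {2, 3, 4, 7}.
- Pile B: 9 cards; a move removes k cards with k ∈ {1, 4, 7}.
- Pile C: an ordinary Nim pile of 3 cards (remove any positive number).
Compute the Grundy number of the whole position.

6

For pile A, compute g(0), g(1), … with moves {2, 3, 4, 7}:
g(0) = mex{} = 0
g(1) = mex{} = 0
g(2) = mex{0} = 1
g(3) = mex{0} = 1
g(4) = mex{0,1} = 2
g(5) = mex{0,1} = 2
g(6) = mex{1,2} = 0
g(7) = mex{0,1,2} = 3
g(8) = mex{0,2} = 1
g(9) = mex{0,1,2,3} = 4
So g(9) = 4.
Build the Grundy sequence for pile B with g(k) = mex{g(k−s) : s ∈ {1, 4, 7}, s ≤ k}:
k:     0  1  2  3  4  5  6  7  8  9
g(k):  0  1  0  1  2  0  1  2  0  1
So g(9) = 1.
Pile C is a plain Nim pile of size 3, so its Grundy value is 3.
The value of a disjunctive sum is the nim-sum of the parts.
Combined value = 4 ⊕ 1 ⊕ 3 = 6.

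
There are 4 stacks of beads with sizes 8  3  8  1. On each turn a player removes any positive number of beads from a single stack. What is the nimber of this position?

Write each in binary and XOR column by column:
  1000  (8)
  0011  (3)
  1000  (8)
  0001  (1)
  ----
  0010  (2)

2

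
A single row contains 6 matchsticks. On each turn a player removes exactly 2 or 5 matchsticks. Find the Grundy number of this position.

1

Grundy values for subtraction set {2, 5}:
g(0) = mex{} = 0
g(1) = mex{} = 0
g(2) = mex{0} = 1
g(3) = mex{0} = 1
g(4) = mex{1} = 0
g(5) = mex{0,1} = 2
g(6) = mex{0} = 1
So g(6) = 1.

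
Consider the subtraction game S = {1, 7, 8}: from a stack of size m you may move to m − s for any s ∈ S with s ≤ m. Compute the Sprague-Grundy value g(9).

3

Compute g(0), g(1), … for moves {1, 7, 8}:
g(0) = mex{} = 0
g(1) = mex{0} = 1
g(2) = mex{1} = 0
g(3) = mex{0} = 1
g(4) = mex{1} = 0
g(5) = mex{0} = 1
g(6) = mex{1} = 0
g(7) = mex{0} = 1
g(8) = mex{0,1} = 2
g(9) = mex{0,1,2} = 3
So g(9) = 3.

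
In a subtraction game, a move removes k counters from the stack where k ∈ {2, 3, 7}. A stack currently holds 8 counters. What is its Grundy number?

Build the Grundy sequence with g(k) = mex{g(k−s) : s ∈ {2, 3, 7}, s ≤ k}:
g(0) = mex{} = 0
g(1) = mex{} = 0
g(2) = mex{0} = 1
g(3) = mex{0} = 1
g(4) = mex{0,1} = 2
g(5) = mex{1} = 0
g(6) = mex{1,2} = 0
g(7) = mex{0,2} = 1
g(8) = mex{0} = 1
So g(8) = 1.

1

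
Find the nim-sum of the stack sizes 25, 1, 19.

Write each in binary and XOR column by column:
  11001  (25)
  00001  (1)
  10011  (19)
  -----
  01011  (11)

11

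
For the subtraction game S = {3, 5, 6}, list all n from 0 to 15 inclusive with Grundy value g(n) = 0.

0, 1, 2, 9, 10, 11

Build the Grundy sequence with g(k) = mex{g(k−s) : s ∈ {3, 5, 6}, s ≤ k}:
k:     0  1  2  3  4  5  6  7  8  9 10 11 12 13 14 15
g(k):  0  0  0  1  1  1  2  2  2  0  0  0  1  1  1  2
The P-positions (g = 0) in 0..15 are 0, 1, 2, 9, 10, 11.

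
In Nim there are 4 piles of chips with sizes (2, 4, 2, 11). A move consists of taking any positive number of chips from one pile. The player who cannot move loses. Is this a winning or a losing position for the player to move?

Nim-sum: 2 ⊕ 4 ⊕ 2 ⊕ 11 = 15.
The nim-sum is 15 ≠ 0, so this is an N-position: the player to move can win.

Winning position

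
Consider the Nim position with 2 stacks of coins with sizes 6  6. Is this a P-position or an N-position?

Write each in binary and XOR column by column:
  110  (6)
  110  (6)
  ---
  000  (0)
The nim-sum is 0, so this is a P-position: the player to move is in a losing position under optimal play.

P-position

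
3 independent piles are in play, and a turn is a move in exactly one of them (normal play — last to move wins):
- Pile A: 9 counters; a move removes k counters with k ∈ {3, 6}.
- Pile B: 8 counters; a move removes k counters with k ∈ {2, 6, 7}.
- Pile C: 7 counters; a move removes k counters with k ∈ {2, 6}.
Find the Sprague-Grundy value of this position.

Grundy values for pile A (subtraction set {3, 6}):
g(0) = mex{} = 0
g(1) = mex{} = 0
g(2) = mex{} = 0
g(3) = mex{0} = 1
g(4) = mex{0} = 1
g(5) = mex{0} = 1
g(6) = mex{0,1} = 2
g(7) = mex{0,1} = 2
g(8) = mex{0,1} = 2
g(9) = mex{1,2} = 0
So g(9) = 0.
For pile B, compute g(0), g(1), … with moves {2, 6, 7}:
g(0) = mex{} = 0
g(1) = mex{} = 0
g(2) = mex{0} = 1
g(3) = mex{0} = 1
g(4) = mex{1} = 0
g(5) = mex{1} = 0
g(6) = mex{0} = 1
g(7) = mex{0} = 1
g(8) = mex{0,1} = 2
So g(8) = 2.
Grundy values for pile C (subtraction set {2, 6}):
k:     0  1  2  3  4  5  6  7
g(k):  0  0  1  1  0  0  1  1
So g(7) = 1.
By the Sprague-Grundy theorem, the Grundy value of a sum of independent games is the XOR of the component values.
Combined value = 0 XOR 2 XOR 1 = 3.

3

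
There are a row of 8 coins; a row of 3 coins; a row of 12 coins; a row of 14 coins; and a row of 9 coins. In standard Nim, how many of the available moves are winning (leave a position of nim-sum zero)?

0

Compute the nim-sum pairwise:
8 ^ 3 = 11
11 ^ 12 = 7
7 ^ 14 = 9
9 ^ 9 = 0
The nim-sum is already 0, so every move leaves a nonzero nim-sum — there are no winning moves.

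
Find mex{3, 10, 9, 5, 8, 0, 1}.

The values 0, 1 are all present; 2 is the first non-negative integer missing from the set.

2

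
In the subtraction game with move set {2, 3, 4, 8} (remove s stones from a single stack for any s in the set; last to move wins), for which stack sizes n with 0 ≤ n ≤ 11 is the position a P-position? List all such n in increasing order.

0, 1, 6, 7

Compute g(0), g(1), … for moves {2, 3, 4, 8}:
g(0) = mex{} = 0
g(1) = mex{} = 0
g(2) = mex{0} = 1
g(3) = mex{0} = 1
g(4) = mex{0,1} = 2
g(5) = mex{0,1} = 2
g(6) = mex{1,2} = 0
g(7) = mex{1,2} = 0
g(8) = mex{0,2} = 1
g(9) = mex{0,2} = 1
g(10) = mex{0,1} = 2
g(11) = mex{0,1} = 2
The P-positions (g = 0) in 0..11 are 0, 1, 6, 7.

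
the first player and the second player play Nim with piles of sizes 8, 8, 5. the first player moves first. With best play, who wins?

Nim-sum: 8 ^ 8 ^ 5 = 5.
The nim-sum is 5 ≠ 0, so this is an N-position: the player to move can win; the first player has a winning move.

the first player wins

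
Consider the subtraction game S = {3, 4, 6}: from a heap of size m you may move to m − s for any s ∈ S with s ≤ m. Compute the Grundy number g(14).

Grundy values for subtraction set {3, 4, 6}:
g(0) = mex{} = 0
g(1) = mex{} = 0
g(2) = mex{} = 0
g(3) = mex{0} = 1
g(4) = mex{0} = 1
g(5) = mex{0} = 1
g(6) = mex{0,1} = 2
g(7) = mex{0,1} = 2
g(8) = mex{0,1} = 2
g(9) = mex{1,2} = 0
g(10) = mex{1,2} = 0
g(11) = mex{1,2} = 0
g(12) = mex{0,2} = 1
g(13) = mex{0,2} = 1
g(14) = mex{0,2} = 1
So g(14) = 1.

1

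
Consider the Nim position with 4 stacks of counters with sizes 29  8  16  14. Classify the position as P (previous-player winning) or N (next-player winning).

N-position

Compute the nim-sum pairwise:
29 XOR 8 = 21
21 XOR 16 = 5
5 XOR 14 = 11
The nim-sum is 11 ≠ 0, so this is an N-position: the player to move can win.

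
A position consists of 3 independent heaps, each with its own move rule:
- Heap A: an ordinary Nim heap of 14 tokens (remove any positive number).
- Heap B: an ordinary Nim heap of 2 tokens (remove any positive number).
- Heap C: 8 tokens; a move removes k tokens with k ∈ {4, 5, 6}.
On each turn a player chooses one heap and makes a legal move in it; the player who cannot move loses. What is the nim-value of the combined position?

Heap A is a plain Nim heap of size 14, so its Grundy value is 14.
Heap B is a plain Nim heap of size 2, so its Grundy value is 2.
For heap C, compute g(0), g(1), … with moves {4, 5, 6}:
g(0) = mex{} = 0
g(1) = mex{} = 0
g(2) = mex{} = 0
g(3) = mex{} = 0
g(4) = mex{0} = 1
g(5) = mex{0} = 1
g(6) = mex{0} = 1
g(7) = mex{0} = 1
g(8) = mex{0,1} = 2
So g(8) = 2.
By the Sprague-Grundy theorem, the Grundy value of a sum of independent games is the XOR of the component values.
Combined value = 14 ⊕ 2 ⊕ 2 = 14.

14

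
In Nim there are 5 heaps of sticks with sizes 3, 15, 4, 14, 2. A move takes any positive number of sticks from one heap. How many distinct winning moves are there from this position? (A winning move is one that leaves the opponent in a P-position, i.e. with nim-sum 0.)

3

Nim-sum: 3 XOR 15 XOR 4 XOR 14 XOR 2 = 4.
The overall nim-sum is X = 4. A heap of size p has a winning move iff p XOR X < p (reduce it to p XOR X).
  3: 3 XOR 4 = 7 ≥ 3 — no move.
  15: 15 XOR 4 = 11 < 15 — winning move (to 11).
  4: 4 XOR 4 = 0 < 4 — winning move (to 0).
  14: 14 XOR 4 = 10 < 14 — winning move (to 10).
  2: 2 XOR 4 = 6 ≥ 2 — no move.
That gives 3 winning moves.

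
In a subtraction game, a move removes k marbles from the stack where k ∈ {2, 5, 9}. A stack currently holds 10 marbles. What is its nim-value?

Compute g(0), g(1), … for moves {2, 5, 9}:
g(0) = mex{} = 0
g(1) = mex{} = 0
g(2) = mex{0} = 1
g(3) = mex{0} = 1
g(4) = mex{1} = 0
g(5) = mex{0,1} = 2
g(6) = mex{0} = 1
g(7) = mex{1,2} = 0
g(8) = mex{1} = 0
g(9) = mex{0} = 1
g(10) = mex{0,2} = 1
So g(10) = 1.

1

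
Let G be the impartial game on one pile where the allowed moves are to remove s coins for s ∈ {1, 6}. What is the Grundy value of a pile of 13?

Grundy values for subtraction set {1, 6}:
g(0) = mex{} = 0
g(1) = mex{0} = 1
g(2) = mex{1} = 0
g(3) = mex{0} = 1
g(4) = mex{1} = 0
g(5) = mex{0} = 1
g(6) = mex{0,1} = 2
g(7) = mex{1,2} = 0
g(8) = mex{0} = 1
g(9) = mex{1} = 0
g(10) = mex{0} = 1
g(11) = mex{1} = 0
g(12) = mex{0,2} = 1
g(13) = mex{0,1} = 2
So g(13) = 2.

2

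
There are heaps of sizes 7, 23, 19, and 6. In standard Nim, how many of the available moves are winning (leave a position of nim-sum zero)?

Nim-sum: 7 ⊕ 23 ⊕ 19 ⊕ 6 = 5.
The overall nim-sum is X = 5. A heap of size p has a winning move iff p XOR X < p (reduce it to p XOR X).
  7: 7 XOR 5 = 2 < 7 — winning move (to 2).
  23: 23 XOR 5 = 18 < 23 — winning move (to 18).
  19: 19 XOR 5 = 22 ≥ 19 — no move.
  6: 6 XOR 5 = 3 < 6 — winning move (to 3).
That gives 3 winning moves.

3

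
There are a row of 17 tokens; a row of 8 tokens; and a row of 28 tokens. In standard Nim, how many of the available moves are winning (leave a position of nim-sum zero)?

Compute the nim-sum pairwise:
17 XOR 8 = 25
25 XOR 28 = 5
The overall nim-sum is X = 5. A row of size p has a winning move iff p XOR X < p (reduce it to p XOR X).
  17: 17 XOR 5 = 20 ≥ 17 — no move.
  8: 8 XOR 5 = 13 ≥ 8 — no move.
  28: 28 XOR 5 = 25 < 28 — winning move (to 25).
That gives 1 winning move.

1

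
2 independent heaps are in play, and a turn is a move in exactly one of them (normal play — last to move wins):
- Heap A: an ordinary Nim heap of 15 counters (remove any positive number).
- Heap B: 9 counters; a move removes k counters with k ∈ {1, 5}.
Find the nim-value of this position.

Heap A is a plain Nim heap of size 15, so its Grundy value is 15.
For heap B, compute g(0), g(1), … with moves {1, 5}:
g(0) = mex{} = 0
g(1) = mex{0} = 1
g(2) = mex{1} = 0
g(3) = mex{0} = 1
g(4) = mex{1} = 0
g(5) = mex{0} = 1
g(6) = mex{1} = 0
g(7) = mex{0} = 1
g(8) = mex{1} = 0
g(9) = mex{0} = 1
So g(9) = 1.
The value of a disjunctive sum is the nim-sum of the parts.
Combined value = 15 XOR 1 = 14.

14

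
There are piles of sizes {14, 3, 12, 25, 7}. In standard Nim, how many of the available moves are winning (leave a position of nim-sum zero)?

1

Compute the nim-sum pairwise:
14 XOR 3 = 13
13 XOR 12 = 1
1 XOR 25 = 24
24 XOR 7 = 31
The overall nim-sum is X = 31. A pile of size p has a winning move iff p XOR X < p (reduce it to p XOR X).
  14: 14 XOR 31 = 17 ≥ 14 — no move.
  3: 3 XOR 31 = 28 ≥ 3 — no move.
  12: 12 XOR 31 = 19 ≥ 12 — no move.
  25: 25 XOR 31 = 6 < 25 — winning move (to 6).
  7: 7 XOR 31 = 24 ≥ 7 — no move.
That gives 1 winning move.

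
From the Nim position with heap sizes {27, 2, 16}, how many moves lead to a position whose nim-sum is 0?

1

Nim-sum: 27 ^ 2 ^ 16 = 9.
The overall nim-sum is X = 9. A heap of size p has a winning move iff p XOR X < p (reduce it to p XOR X).
  27: 27 XOR 9 = 18 < 27 — winning move (to 18).
  2: 2 XOR 9 = 11 ≥ 2 — no move.
  16: 16 XOR 9 = 25 ≥ 16 — no move.
That gives 1 winning move.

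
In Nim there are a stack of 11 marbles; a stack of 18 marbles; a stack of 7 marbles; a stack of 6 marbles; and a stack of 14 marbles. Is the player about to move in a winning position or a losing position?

Winning position

Nim-sum: 11 ^ 18 ^ 7 ^ 6 ^ 14 = 22.
The nim-sum is 22 ≠ 0, so this is an N-position: the player to move can win.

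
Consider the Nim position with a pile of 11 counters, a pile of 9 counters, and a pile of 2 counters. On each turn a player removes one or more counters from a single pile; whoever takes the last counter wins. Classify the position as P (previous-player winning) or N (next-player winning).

P-position

Compute the nim-sum pairwise:
11 ^ 9 = 2
2 ^ 2 = 0
The nim-sum is 0, so this is a P-position: the player to move is in a losing position under optimal play.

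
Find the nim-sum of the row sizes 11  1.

Nim-sum: 11 ⊕ 1 = 10.

10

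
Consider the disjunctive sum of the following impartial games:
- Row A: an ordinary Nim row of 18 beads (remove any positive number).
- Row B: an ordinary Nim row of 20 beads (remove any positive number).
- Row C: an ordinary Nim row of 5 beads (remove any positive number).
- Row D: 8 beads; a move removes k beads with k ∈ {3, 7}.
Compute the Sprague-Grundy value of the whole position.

1

Row A is a plain Nim row of size 18, so its Grundy value is 18.
Row B is a plain Nim row of size 20, so its Grundy value is 20.
Row C is a plain Nim row of size 5, so its Grundy value is 5.
Build the Grundy sequence for row D with g(k) = mex{g(k−s) : s ∈ {3, 7}, s ≤ k}:
g(0) = mex{} = 0
g(1) = mex{} = 0
g(2) = mex{} = 0
g(3) = mex{0} = 1
g(4) = mex{0} = 1
g(5) = mex{0} = 1
g(6) = mex{1} = 0
g(7) = mex{0,1} = 2
g(8) = mex{0,1} = 2
So g(8) = 2.
The value of a disjunctive sum is the nim-sum of the parts.
Combined value = 18 XOR 20 XOR 5 XOR 2 = 1.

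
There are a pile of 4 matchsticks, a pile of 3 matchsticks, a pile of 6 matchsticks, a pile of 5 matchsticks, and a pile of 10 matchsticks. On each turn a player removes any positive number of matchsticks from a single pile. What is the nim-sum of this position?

Nim-sum: 4 XOR 3 XOR 6 XOR 5 XOR 10 = 14.

14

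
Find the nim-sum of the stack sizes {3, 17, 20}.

6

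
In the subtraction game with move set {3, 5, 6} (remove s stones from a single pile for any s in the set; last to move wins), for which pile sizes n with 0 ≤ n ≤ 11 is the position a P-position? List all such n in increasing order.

0, 1, 2, 9, 10, 11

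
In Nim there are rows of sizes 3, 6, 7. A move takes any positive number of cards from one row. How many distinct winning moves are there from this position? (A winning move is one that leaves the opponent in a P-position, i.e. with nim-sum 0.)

3

Bitwise XOR of the heap sizes:
  011  (3)
  110  (6)
  111  (7)
  ---
  010  (2)
The overall nim-sum is X = 2. A row of size p has a winning move iff p XOR X < p (reduce it to p XOR X).
  3: 3 XOR 2 = 1 < 3 — winning move (to 1).
  6: 6 XOR 2 = 4 < 6 — winning move (to 4).
  7: 7 XOR 2 = 5 < 7 — winning move (to 5).
That gives 3 winning moves.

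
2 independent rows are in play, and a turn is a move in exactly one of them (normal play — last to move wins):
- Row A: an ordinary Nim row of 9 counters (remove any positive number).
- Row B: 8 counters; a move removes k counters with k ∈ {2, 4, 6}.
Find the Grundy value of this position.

9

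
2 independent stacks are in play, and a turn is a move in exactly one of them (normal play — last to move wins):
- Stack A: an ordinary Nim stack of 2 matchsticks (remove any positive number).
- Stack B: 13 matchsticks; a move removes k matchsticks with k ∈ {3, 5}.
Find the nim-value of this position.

3

Stack A is a plain Nim stack of size 2, so its Grundy value is 2.
Grundy values for stack B (subtraction set {3, 5}):
k:     0  1  2  3  4  5  6  7  8  9 10 11 12 13
g(k):  0  0  0  1  1  1  2  2  0  0  0  1  1  1
So g(13) = 1.
By the Sprague-Grundy theorem, the Grundy value of a sum of independent games is the XOR of the component values.
Combined value = 2 ⊕ 1 = 3.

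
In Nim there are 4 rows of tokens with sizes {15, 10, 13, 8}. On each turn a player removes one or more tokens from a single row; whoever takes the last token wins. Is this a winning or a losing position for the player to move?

Compute the nim-sum pairwise:
15 ⊕ 10 = 5
5 ⊕ 13 = 8
8 ⊕ 8 = 0
The nim-sum is 0, so this is a P-position: the player to move is in a losing position under optimal play.

Losing position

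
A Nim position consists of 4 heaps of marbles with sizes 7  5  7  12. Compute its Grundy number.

9

Nim-sum: 7 ⊕ 5 ⊕ 7 ⊕ 12 = 9.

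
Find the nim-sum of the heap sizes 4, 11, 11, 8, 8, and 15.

Compute the nim-sum pairwise:
4 ⊕ 11 = 15
15 ⊕ 11 = 4
4 ⊕ 8 = 12
12 ⊕ 8 = 4
4 ⊕ 15 = 11

11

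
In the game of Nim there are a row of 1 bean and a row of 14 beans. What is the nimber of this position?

Nim-sum: 1 ⊕ 14 = 15.

15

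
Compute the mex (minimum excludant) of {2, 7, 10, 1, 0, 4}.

The values 0, 1, 2 are all present; 3 is the first non-negative integer missing from the set.

3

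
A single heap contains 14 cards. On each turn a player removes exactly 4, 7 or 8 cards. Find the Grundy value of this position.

Compute g(0), g(1), … for moves {4, 7, 8}:
g(0) = mex{} = 0
g(1) = mex{} = 0
g(2) = mex{} = 0
g(3) = mex{} = 0
g(4) = mex{0} = 1
g(5) = mex{0} = 1
g(6) = mex{0} = 1
g(7) = mex{0} = 1
g(8) = mex{0,1} = 2
g(9) = mex{0,1} = 2
g(10) = mex{0,1} = 2
g(11) = mex{0,1} = 2
g(12) = mex{1,2} = 0
g(13) = mex{1,2} = 0
g(14) = mex{1,2} = 0
So g(14) = 0.

0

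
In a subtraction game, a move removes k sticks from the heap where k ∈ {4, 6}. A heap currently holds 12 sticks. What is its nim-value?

0

Compute g(0), g(1), … for moves {4, 6}:
k:     0  1  2  3  4  5  6  7  8  9 10 11 12
g(k):  0  0  0  0  1  1  1  1  2  2  0  0  0
So g(12) = 0.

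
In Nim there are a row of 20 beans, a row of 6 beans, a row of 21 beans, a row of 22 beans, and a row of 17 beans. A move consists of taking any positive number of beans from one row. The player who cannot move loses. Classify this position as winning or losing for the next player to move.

Losing position

Nim-sum: 20 XOR 6 XOR 21 XOR 22 XOR 17 = 0.
The nim-sum is 0, so this is a P-position: the player to move is in a losing position under optimal play.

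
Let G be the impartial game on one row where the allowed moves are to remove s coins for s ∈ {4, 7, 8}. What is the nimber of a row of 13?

Grundy values for subtraction set {4, 7, 8}:
g(0) = mex{} = 0
g(1) = mex{} = 0
g(2) = mex{} = 0
g(3) = mex{} = 0
g(4) = mex{0} = 1
g(5) = mex{0} = 1
g(6) = mex{0} = 1
g(7) = mex{0} = 1
g(8) = mex{0,1} = 2
g(9) = mex{0,1} = 2
g(10) = mex{0,1} = 2
g(11) = mex{0,1} = 2
g(12) = mex{1,2} = 0
g(13) = mex{1,2} = 0
So g(13) = 0.

0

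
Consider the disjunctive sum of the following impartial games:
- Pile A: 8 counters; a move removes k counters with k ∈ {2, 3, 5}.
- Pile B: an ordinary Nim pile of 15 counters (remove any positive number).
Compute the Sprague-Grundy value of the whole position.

15

Build the Grundy sequence for pile A with g(k) = mex{g(k−s) : s ∈ {2, 3, 5}, s ≤ k}:
k:     0  1  2  3  4  5  6  7  8
g(k):  0  0  1  1  2  2  3  0  0
So g(8) = 0.
Pile B is a plain Nim pile of size 15, so its Grundy value is 15.
By the Sprague-Grundy theorem, the Grundy value of a sum of independent games is the XOR of the component values.
Combined value = 0 ⊕ 15 = 15.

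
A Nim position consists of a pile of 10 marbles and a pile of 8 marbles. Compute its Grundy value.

Nim-sum: 10 ⊕ 8 = 2.

2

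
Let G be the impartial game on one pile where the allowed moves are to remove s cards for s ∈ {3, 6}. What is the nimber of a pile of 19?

0

Grundy values for subtraction set {3, 6}:
k:     0  1  2  3  4  5  6  7  8  9 10 11 12 13 14 15 16 17 18 19
g(k):  0  0  0  1  1  1  2  2  2  0  0  0  1  1  1  2  2  2  0  0
So g(19) = 0.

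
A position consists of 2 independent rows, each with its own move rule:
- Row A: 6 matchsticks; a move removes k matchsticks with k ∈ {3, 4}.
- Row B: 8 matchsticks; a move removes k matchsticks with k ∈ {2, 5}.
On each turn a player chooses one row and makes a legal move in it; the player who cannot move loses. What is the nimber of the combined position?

2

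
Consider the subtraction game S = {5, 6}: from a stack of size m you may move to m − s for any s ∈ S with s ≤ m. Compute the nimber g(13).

Build the Grundy sequence with g(k) = mex{g(k−s) : s ∈ {5, 6}, s ≤ k}:
k:     0  1  2  3  4  5  6  7  8  9 10 11 12 13
g(k):  0  0  0  0  0  1  1  1  1  1  2  0  0  0
So g(13) = 0.

0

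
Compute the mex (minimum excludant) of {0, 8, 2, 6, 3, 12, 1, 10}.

4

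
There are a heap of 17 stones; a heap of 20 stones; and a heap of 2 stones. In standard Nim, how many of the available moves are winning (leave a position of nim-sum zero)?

1

Compute the nim-sum pairwise:
17 ⊕ 20 = 5
5 ⊕ 2 = 7
The overall nim-sum is X = 7. A heap of size p has a winning move iff p XOR X < p (reduce it to p XOR X).
  17: 17 XOR 7 = 22 ≥ 17 — no move.
  20: 20 XOR 7 = 19 < 20 — winning move (to 19).
  2: 2 XOR 7 = 5 ≥ 2 — no move.
That gives 1 winning move.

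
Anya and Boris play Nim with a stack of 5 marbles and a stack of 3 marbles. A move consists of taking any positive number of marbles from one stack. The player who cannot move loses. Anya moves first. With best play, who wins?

Anya wins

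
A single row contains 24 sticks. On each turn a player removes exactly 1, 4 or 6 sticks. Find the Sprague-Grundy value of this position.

2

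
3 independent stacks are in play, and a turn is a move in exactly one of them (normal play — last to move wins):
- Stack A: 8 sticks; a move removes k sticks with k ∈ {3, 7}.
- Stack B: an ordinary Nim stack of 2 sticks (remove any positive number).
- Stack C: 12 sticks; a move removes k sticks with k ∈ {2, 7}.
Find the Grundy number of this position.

1

Grundy values for stack A (subtraction set {3, 7}):
g(0) = mex{} = 0
g(1) = mex{} = 0
g(2) = mex{} = 0
g(3) = mex{0} = 1
g(4) = mex{0} = 1
g(5) = mex{0} = 1
g(6) = mex{1} = 0
g(7) = mex{0,1} = 2
g(8) = mex{0,1} = 2
So g(8) = 2.
Stack B is a plain Nim stack of size 2, so its Grundy value is 2.
For stack C, compute g(0), g(1), … with moves {2, 7}:
k:     0  1  2  3  4  5  6  7  8  9 10 11 12
g(k):  0  0  1  1  0  0  1  1  2  0  0  1  1
So g(12) = 1.
By the Sprague-Grundy theorem, the Grundy value of a sum of independent games is the XOR of the component values.
Combined value = 2 ⊕ 2 ⊕ 1 = 1.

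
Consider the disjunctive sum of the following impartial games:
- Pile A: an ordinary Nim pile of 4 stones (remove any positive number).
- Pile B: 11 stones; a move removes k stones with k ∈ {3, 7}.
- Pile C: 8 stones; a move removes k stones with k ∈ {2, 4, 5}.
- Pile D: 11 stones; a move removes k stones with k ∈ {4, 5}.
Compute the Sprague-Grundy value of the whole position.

Pile A is a plain Nim pile of size 4, so its Grundy value is 4.
Build the Grundy sequence for pile B with g(k) = mex{g(k−s) : s ∈ {3, 7}, s ≤ k}:
k:     0  1  2  3  4  5  6  7  8  9 10 11
g(k):  0  0  0  1  1  1  0  2  2  1  0  0
So g(11) = 0.
Build the Grundy sequence for pile C with g(k) = mex{g(k−s) : s ∈ {2, 4, 5}, s ≤ k}:
g(0) = mex{} = 0
g(1) = mex{} = 0
g(2) = mex{0} = 1
g(3) = mex{0} = 1
g(4) = mex{0,1} = 2
g(5) = mex{0,1} = 2
g(6) = mex{0,1,2} = 3
g(7) = mex{1,2} = 0
g(8) = mex{1,2,3} = 0
So g(8) = 0.
Grundy values for pile D (subtraction set {4, 5}):
k:     0  1  2  3  4  5  6  7  8  9 10 11
g(k):  0  0  0  0  1  1  1  1  2  0  0  0
So g(11) = 0.
By the Sprague-Grundy theorem, the Grundy value of a sum of independent games is the XOR of the component values.
Combined value = 4 ⊕ 0 ⊕ 0 ⊕ 0 = 4.

4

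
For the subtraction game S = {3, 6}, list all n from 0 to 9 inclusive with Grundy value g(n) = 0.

0, 1, 2, 9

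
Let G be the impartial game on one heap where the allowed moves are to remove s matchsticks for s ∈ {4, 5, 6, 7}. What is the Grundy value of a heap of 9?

2

Compute g(0), g(1), … for moves {4, 5, 6, 7}:
g(0) = mex{} = 0
g(1) = mex{} = 0
g(2) = mex{} = 0
g(3) = mex{} = 0
g(4) = mex{0} = 1
g(5) = mex{0} = 1
g(6) = mex{0} = 1
g(7) = mex{0} = 1
g(8) = mex{0,1} = 2
g(9) = mex{0,1} = 2
So g(9) = 2.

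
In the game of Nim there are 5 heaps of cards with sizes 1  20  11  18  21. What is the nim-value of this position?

25

Compute the nim-sum pairwise:
1 XOR 20 = 21
21 XOR 11 = 30
30 XOR 18 = 12
12 XOR 21 = 25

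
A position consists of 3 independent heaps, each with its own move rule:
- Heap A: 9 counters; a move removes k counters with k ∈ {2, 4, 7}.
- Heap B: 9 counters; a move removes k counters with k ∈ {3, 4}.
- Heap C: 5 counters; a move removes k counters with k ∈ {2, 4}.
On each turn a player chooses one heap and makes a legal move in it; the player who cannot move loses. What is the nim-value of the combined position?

Grundy values for heap A (subtraction set {2, 4, 7}):
g(0) = mex{} = 0
g(1) = mex{} = 0
g(2) = mex{0} = 1
g(3) = mex{0} = 1
g(4) = mex{0,1} = 2
g(5) = mex{0,1} = 2
g(6) = mex{1,2} = 0
g(7) = mex{0,1,2} = 3
g(8) = mex{0,2} = 1
g(9) = mex{1,2,3} = 0
So g(9) = 0.
Grundy values for heap B (subtraction set {3, 4}):
k:     0  1  2  3  4  5  6  7  8  9
g(k):  0  0  0  1  1  1  2  0  0  0
So g(9) = 0.
For heap C, compute g(0), g(1), … with moves {2, 4}:
g(0) = mex{} = 0
g(1) = mex{} = 0
g(2) = mex{0} = 1
g(3) = mex{0} = 1
g(4) = mex{0,1} = 2
g(5) = mex{0,1} = 2
So g(5) = 2.
By the Sprague-Grundy theorem, the Grundy value of a sum of independent games is the XOR of the component values.
Combined value = 0 XOR 0 XOR 2 = 2.

2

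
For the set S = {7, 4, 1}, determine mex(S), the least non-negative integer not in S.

0

0 is not in the set, so the mex is 0.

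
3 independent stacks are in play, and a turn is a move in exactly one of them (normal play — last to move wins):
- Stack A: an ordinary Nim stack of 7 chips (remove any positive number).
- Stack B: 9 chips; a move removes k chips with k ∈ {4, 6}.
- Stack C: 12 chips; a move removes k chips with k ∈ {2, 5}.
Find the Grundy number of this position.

Stack A is a plain Nim stack of size 7, so its Grundy value is 7.
For stack B, compute g(0), g(1), … with moves {4, 6}:
k:     0  1  2  3  4  5  6  7  8  9
g(k):  0  0  0  0  1  1  1  1  2  2
So g(9) = 2.
Grundy values for stack C (subtraction set {2, 5}):
k:     0  1  2  3  4  5  6  7  8  9 10 11 12
g(k):  0  0  1  1  0  2  1  0  0  1  1  0  2
So g(12) = 2.
By the Sprague-Grundy theorem, the Grundy value of a sum of independent games is the XOR of the component values.
Combined value = 7 ⊕ 2 ⊕ 2 = 7.

7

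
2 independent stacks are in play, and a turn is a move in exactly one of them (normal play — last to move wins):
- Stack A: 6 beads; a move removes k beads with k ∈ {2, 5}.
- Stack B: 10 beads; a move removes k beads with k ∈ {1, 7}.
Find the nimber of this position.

For stack A, compute g(0), g(1), … with moves {2, 5}:
k:     0  1  2  3  4  5  6
g(k):  0  0  1  1  0  2  1
So g(6) = 1.
Grundy values for stack B (subtraction set {1, 7}):
g(0) = mex{} = 0
g(1) = mex{0} = 1
g(2) = mex{1} = 0
g(3) = mex{0} = 1
g(4) = mex{1} = 0
g(5) = mex{0} = 1
g(6) = mex{1} = 0
g(7) = mex{0} = 1
g(8) = mex{1} = 0
g(9) = mex{0} = 1
g(10) = mex{1} = 0
So g(10) = 0.
The value of a disjunctive sum is the nim-sum of the parts.
Combined value = 1 ⊕ 0 = 1.

1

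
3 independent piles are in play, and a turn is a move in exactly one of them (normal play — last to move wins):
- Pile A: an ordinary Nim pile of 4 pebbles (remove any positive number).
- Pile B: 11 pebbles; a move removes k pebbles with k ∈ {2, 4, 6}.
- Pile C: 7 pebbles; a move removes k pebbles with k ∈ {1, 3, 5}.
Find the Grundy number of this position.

4

Pile A is a plain Nim pile of size 4, so its Grundy value is 4.
Grundy values for pile B (subtraction set {2, 4, 6}):
k:     0  1  2  3  4  5  6  7  8  9 10 11
g(k):  0  0  1  1  2  2  3  3  0  0  1  1
So g(11) = 1.
For pile C, compute g(0), g(1), … with moves {1, 3, 5}:
g(0) = mex{} = 0
g(1) = mex{0} = 1
g(2) = mex{1} = 0
g(3) = mex{0} = 1
g(4) = mex{1} = 0
g(5) = mex{0} = 1
g(6) = mex{1} = 0
g(7) = mex{0} = 1
So g(7) = 1.
By the Sprague-Grundy theorem, the Grundy value of a sum of independent games is the XOR of the component values.
Combined value = 4 ⊕ 1 ⊕ 1 = 4.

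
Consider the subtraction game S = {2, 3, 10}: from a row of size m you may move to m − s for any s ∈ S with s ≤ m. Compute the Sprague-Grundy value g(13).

0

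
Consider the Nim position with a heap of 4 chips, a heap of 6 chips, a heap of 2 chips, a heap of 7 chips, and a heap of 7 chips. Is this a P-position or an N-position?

P-position

Nim-sum: 4 ^ 6 ^ 2 ^ 7 ^ 7 = 0.
The nim-sum is 0, so this is a P-position: the player to move is in a losing position under optimal play.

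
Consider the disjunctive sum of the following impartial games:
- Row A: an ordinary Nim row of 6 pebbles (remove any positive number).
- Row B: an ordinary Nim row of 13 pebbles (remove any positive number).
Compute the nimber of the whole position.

Row A is a plain Nim row of size 6, so its Grundy value is 6.
Row B is a plain Nim row of size 13, so its Grundy value is 13.
By the Sprague-Grundy theorem, the Grundy value of a sum of independent games is the XOR of the component values.
Combined value = 6 ⊕ 13 = 11.

11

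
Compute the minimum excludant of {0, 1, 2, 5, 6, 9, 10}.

3

The values 0, 1, 2 are all present; 3 is the first non-negative integer missing from the set.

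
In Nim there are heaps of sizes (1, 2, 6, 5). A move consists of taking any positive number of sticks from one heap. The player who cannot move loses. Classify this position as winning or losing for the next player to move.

Losing position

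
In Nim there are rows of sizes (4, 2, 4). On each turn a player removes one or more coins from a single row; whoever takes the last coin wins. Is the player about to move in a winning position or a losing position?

Winning position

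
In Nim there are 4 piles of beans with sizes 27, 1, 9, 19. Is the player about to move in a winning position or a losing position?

Losing position

Compute the nim-sum pairwise:
27 ^ 1 = 26
26 ^ 9 = 19
19 ^ 19 = 0
The nim-sum is 0, so this is a P-position: the player to move is in a losing position under optimal play.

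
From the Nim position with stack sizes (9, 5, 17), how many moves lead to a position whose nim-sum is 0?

1

In binary:
  01001  (9)
  00101  (5)
  10001  (17)
  -----
  11101  (29)
The overall nim-sum is X = 29. A stack of size p has a winning move iff p XOR X < p (reduce it to p XOR X).
  9: 9 XOR 29 = 20 ≥ 9 — no move.
  5: 5 XOR 29 = 24 ≥ 5 — no move.
  17: 17 XOR 29 = 12 < 17 — winning move (to 12).
That gives 1 winning move.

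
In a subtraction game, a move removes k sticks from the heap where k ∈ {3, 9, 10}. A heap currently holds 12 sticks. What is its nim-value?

2

Grundy values for subtraction set {3, 9, 10}:
g(0) = mex{} = 0
g(1) = mex{} = 0
g(2) = mex{} = 0
g(3) = mex{0} = 1
g(4) = mex{0} = 1
g(5) = mex{0} = 1
g(6) = mex{1} = 0
g(7) = mex{1} = 0
g(8) = mex{1} = 0
g(9) = mex{0} = 1
g(10) = mex{0} = 1
g(11) = mex{0} = 1
g(12) = mex{0,1} = 2
So g(12) = 2.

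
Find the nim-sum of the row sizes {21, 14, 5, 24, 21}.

19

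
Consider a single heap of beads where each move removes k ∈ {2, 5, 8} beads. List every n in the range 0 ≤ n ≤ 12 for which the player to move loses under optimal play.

0, 1, 4, 7, 10, 11

Build the Grundy sequence with g(k) = mex{g(k−s) : s ∈ {2, 5, 8}, s ≤ k}:
g(0) = mex{} = 0
g(1) = mex{} = 0
g(2) = mex{0} = 1
g(3) = mex{0} = 1
g(4) = mex{1} = 0
g(5) = mex{0,1} = 2
g(6) = mex{0} = 1
g(7) = mex{1,2} = 0
g(8) = mex{0,1} = 2
g(9) = mex{0} = 1
g(10) = mex{1,2} = 0
g(11) = mex{1} = 0
g(12) = mex{0} = 1
The P-positions (g = 0) in 0..12 are 0, 1, 4, 7, 10, 11.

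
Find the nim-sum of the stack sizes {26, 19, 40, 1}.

32

Bitwise XOR of the heap sizes:
  011010  (26)
  010011  (19)
  101000  (40)
  000001  (1)
  ------
  100000  (32)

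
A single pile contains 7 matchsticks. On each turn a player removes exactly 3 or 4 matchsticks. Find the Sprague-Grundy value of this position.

0

Build the Grundy sequence with g(k) = mex{g(k−s) : s ∈ {3, 4}, s ≤ k}:
k:     0  1  2  3  4  5  6  7
g(k):  0  0  0  1  1  1  2  0
So g(7) = 0.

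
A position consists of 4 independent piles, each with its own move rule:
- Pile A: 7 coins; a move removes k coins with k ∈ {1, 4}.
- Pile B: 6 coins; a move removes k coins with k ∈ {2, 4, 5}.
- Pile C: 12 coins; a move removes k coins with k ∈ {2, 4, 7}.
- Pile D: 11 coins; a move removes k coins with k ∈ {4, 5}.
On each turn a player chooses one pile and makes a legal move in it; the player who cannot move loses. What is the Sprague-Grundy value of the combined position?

Grundy values for pile A (subtraction set {1, 4}):
k:     0  1  2  3  4  5  6  7
g(k):  0  1  0  1  2  0  1  0
So g(7) = 0.
Build the Grundy sequence for pile B with g(k) = mex{g(k−s) : s ∈ {2, 4, 5}, s ≤ k}:
k:     0  1  2  3  4  5  6
g(k):  0  0  1  1  2  2  3
So g(6) = 3.
Build the Grundy sequence for pile C with g(k) = mex{g(k−s) : s ∈ {2, 4, 7}, s ≤ k}:
g(0) = mex{} = 0
g(1) = mex{} = 0
g(2) = mex{0} = 1
g(3) = mex{0} = 1
g(4) = mex{0,1} = 2
g(5) = mex{0,1} = 2
g(6) = mex{1,2} = 0
g(7) = mex{0,1,2} = 3
g(8) = mex{0,2} = 1
g(9) = mex{1,2,3} = 0
g(10) = mex{0,1} = 2
g(11) = mex{0,2,3} = 1
g(12) = mex{1,2} = 0
So g(12) = 0.
Grundy values for pile D (subtraction set {4, 5}):
g(0) = mex{} = 0
g(1) = mex{} = 0
g(2) = mex{} = 0
g(3) = mex{} = 0
g(4) = mex{0} = 1
g(5) = mex{0} = 1
g(6) = mex{0} = 1
g(7) = mex{0} = 1
g(8) = mex{0,1} = 2
g(9) = mex{1} = 0
g(10) = mex{1} = 0
g(11) = mex{1} = 0
So g(11) = 0.
By the Sprague-Grundy theorem, the Grundy value of a sum of independent games is the XOR of the component values.
Combined value = 0 XOR 3 XOR 0 XOR 0 = 3.

3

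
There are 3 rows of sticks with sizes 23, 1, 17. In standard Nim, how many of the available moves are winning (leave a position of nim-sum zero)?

Write each in binary and XOR column by column:
  10111  (23)
  00001  (1)
  10001  (17)
  -----
  00111  (7)
The overall nim-sum is X = 7. A row of size p has a winning move iff p XOR X < p (reduce it to p XOR X).
  23: 23 XOR 7 = 16 < 23 — winning move (to 16).
  1: 1 XOR 7 = 6 ≥ 1 — no move.
  17: 17 XOR 7 = 22 ≥ 17 — no move.
That gives 1 winning move.

1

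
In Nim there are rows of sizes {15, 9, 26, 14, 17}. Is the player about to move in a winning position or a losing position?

Winning position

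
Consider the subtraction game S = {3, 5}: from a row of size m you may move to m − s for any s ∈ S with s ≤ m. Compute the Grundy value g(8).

0

Compute g(0), g(1), … for moves {3, 5}:
k:     0  1  2  3  4  5  6  7  8
g(k):  0  0  0  1  1  1  2  2  0
So g(8) = 0.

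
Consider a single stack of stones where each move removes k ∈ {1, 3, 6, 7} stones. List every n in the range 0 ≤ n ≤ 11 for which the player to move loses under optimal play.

Grundy values for subtraction set {1, 3, 6, 7}:
k:     0  1  2  3  4  5  6  7  8  9 10 11
g(k):  0  1  0  1  0  1  2  3  2  3  2  3
The P-positions (g = 0) in 0..11 are 0, 2, 4.

0, 2, 4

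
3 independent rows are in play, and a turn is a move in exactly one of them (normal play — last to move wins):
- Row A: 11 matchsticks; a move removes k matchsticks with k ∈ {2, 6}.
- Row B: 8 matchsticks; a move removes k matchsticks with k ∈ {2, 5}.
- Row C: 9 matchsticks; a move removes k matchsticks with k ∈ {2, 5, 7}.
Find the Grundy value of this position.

Build the Grundy sequence for row A with g(k) = mex{g(k−s) : s ∈ {2, 6}, s ≤ k}:
k:     0  1  2  3  4  5  6  7  8  9 10 11
g(k):  0  0  1  1  0  0  1  1  0  0  1  1
So g(11) = 1.
Build the Grundy sequence for row B with g(k) = mex{g(k−s) : s ∈ {2, 5}, s ≤ k}:
g(0) = mex{} = 0
g(1) = mex{} = 0
g(2) = mex{0} = 1
g(3) = mex{0} = 1
g(4) = mex{1} = 0
g(5) = mex{0,1} = 2
g(6) = mex{0} = 1
g(7) = mex{1,2} = 0
g(8) = mex{1} = 0
So g(8) = 0.
Build the Grundy sequence for row C with g(k) = mex{g(k−s) : s ∈ {2, 5, 7}, s ≤ k}:
g(0) = mex{} = 0
g(1) = mex{} = 0
g(2) = mex{0} = 1
g(3) = mex{0} = 1
g(4) = mex{1} = 0
g(5) = mex{0,1} = 2
g(6) = mex{0} = 1
g(7) = mex{0,1,2} = 3
g(8) = mex{0,1} = 2
g(9) = mex{0,1,3} = 2
So g(9) = 2.
The value of a disjunctive sum is the nim-sum of the parts.
Combined value = 1 ⊕ 0 ⊕ 2 = 3.

3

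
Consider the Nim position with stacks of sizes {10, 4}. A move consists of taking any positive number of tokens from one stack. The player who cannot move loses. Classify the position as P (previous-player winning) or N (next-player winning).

Nim-sum: 10 XOR 4 = 14.
The nim-sum is 14 ≠ 0, so this is an N-position: the player to move can win.

N-position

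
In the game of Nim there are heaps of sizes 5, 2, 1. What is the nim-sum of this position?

In binary:
  101  (5)
  010  (2)
  001  (1)
  ---
  110  (6)

6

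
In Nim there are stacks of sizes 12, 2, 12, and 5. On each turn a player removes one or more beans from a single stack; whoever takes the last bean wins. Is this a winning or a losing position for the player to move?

Nim-sum: 12 XOR 2 XOR 12 XOR 5 = 7.
The nim-sum is 7 ≠ 0, so this is an N-position: the player to move can win.

Winning position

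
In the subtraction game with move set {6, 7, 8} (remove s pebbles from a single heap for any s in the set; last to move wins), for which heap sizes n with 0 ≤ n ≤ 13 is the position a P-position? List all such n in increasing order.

Grundy values for subtraction set {6, 7, 8}:
k:     0  1  2  3  4  5  6  7  8  9 10 11 12 13
g(k):  0  0  0  0  0  0  1  1  1  1  1  1  2  2
The P-positions (g = 0) in 0..13 are 0, 1, 2, 3, 4, 5.

0, 1, 2, 3, 4, 5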